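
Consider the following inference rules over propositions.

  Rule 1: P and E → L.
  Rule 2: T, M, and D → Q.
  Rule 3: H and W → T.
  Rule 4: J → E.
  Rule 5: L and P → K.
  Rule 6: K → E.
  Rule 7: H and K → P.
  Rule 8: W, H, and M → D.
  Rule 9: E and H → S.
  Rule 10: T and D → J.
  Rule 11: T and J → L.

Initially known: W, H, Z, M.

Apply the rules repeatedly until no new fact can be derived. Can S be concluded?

W, H, and M hold, so D follows (Rule 8).
From H and W, Rule 3 gives T.
From T and D, Rule 10 gives J.
From J, Rule 4 gives E.
From E and H, Rule 9 gives S.

Yes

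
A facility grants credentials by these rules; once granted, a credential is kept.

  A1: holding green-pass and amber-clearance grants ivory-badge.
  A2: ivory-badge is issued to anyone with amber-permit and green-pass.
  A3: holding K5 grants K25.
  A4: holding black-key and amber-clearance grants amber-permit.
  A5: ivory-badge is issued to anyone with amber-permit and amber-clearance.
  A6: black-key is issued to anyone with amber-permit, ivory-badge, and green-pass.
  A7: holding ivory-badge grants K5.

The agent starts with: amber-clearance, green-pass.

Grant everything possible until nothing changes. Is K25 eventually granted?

Yes

Holding green-pass and amber-clearance grants ivory-badge (A1).
Holding ivory-badge grants K5 (A7).
Holding K5 grants K25 (A3).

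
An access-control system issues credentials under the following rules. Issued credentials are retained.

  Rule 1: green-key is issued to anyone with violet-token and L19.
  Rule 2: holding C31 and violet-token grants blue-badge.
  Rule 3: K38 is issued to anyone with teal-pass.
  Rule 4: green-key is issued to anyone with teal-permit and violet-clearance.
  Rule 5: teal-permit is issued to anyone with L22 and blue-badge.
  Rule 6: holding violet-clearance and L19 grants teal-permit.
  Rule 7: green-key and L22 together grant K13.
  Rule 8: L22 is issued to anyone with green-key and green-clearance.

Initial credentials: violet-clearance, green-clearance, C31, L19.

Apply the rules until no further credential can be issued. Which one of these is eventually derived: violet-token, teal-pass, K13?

Holding violet-clearance and L19 grants teal-permit (Rule 6).
Holding teal-permit and violet-clearance grants green-key (Rule 4).
Holding green-key and green-clearance grants L22 (Rule 8).
Holding green-key and L22 grants K13 (Rule 7).
No rule produces teal-pass, and it is not given. No rule produces violet-token, and it is not given.

K13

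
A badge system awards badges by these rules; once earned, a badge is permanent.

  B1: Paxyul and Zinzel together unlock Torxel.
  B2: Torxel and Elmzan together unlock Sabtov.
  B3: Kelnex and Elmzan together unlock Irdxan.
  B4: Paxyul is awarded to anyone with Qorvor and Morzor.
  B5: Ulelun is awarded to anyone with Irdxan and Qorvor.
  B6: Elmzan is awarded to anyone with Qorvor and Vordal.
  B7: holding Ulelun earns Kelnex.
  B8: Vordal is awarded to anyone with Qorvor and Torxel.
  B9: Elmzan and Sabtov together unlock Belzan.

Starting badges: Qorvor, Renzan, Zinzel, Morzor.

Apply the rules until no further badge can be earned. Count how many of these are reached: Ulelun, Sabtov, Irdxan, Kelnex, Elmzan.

2

With Qorvor and Morzor, Paxyul is earned (B4).
With Paxyul and Zinzel, Torxel is earned (B1).
With Qorvor and Torxel, Vordal is earned (B8).
With Qorvor and Vordal, Elmzan is earned (B6).
With Torxel and Elmzan, Sabtov is earned (B2).
Ulelun would need Irdxan and Qorvor (B5), but Irdxan is never earned.
Sabtov: reached.
Irdxan would need Kelnex and Elmzan (B3), but Kelnex is never earned.
Kelnex would need Ulelun (B7), but Ulelun is never earned.
Elmzan: reached.
Reached: Sabtov and Elmzan — 2 of the 5.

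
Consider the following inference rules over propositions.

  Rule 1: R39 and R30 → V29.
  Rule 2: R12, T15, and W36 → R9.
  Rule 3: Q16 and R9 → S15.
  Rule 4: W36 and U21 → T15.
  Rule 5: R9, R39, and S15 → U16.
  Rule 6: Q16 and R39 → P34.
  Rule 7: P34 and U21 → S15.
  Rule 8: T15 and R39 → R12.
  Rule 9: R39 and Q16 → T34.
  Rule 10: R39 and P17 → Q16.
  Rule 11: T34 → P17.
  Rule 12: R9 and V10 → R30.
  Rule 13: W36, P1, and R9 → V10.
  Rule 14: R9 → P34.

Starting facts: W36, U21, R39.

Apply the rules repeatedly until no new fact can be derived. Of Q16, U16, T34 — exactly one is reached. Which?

From W36 and U21, Rule 4 gives T15.
From T15 and R39, Rule 8 gives R12.
From R12, T15, and W36, Rule 2 gives R9.
R9 holds, so P34 follows (Rule 14).
P34 and U21 hold, so S15 follows (Rule 7).
R9, R39, and S15 hold, so U16 follows (Rule 5).
T34 would need R39 and Q16 (Rule 9), but Q16 is never established. Q16 would need R39 and P17 (Rule 10), but P17 is never established.

U16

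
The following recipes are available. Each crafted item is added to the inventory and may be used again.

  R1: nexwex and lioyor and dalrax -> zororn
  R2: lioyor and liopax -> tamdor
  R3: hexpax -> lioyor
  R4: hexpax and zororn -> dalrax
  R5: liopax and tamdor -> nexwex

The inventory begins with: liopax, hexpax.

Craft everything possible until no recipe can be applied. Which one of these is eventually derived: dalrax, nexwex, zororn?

nexwex

hexpax -> lioyor (R3).
Using R2, lioyor and liopax make tamdor.
liopax and tamdor -> nexwex (R5).
zororn would need nexwex, lioyor, and dalrax (R1), but dalrax is never obtained. dalrax would need hexpax and zororn (R4), but zororn is never obtained.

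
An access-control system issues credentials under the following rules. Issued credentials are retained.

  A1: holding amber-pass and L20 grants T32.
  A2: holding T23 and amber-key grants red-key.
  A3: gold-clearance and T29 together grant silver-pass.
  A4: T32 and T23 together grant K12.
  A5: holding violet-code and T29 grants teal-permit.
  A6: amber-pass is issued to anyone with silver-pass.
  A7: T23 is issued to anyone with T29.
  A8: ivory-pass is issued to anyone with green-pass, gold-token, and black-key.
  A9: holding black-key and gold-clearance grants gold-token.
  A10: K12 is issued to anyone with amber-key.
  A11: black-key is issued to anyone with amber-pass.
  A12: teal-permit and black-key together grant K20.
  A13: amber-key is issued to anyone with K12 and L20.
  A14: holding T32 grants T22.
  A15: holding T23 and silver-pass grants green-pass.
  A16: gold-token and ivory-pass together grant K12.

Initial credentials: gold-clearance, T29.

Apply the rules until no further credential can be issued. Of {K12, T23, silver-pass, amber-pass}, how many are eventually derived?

Holding gold-clearance and T29 grants silver-pass (A3).
Holding T29 grants T23 (A7).
Holding silver-pass grants amber-pass (A6).
Holding T23 and silver-pass grants green-pass (A15).
Holding amber-pass grants black-key (A11).
Holding black-key and gold-clearance grants gold-token (A9).
Holding green-pass, gold-token, and black-key grants ivory-pass (A8).
Holding gold-token and ivory-pass grants K12 (A16).
K12: reached.
T23: reached.
silver-pass: reached.
amber-pass: reached.
All 4 are reached.

4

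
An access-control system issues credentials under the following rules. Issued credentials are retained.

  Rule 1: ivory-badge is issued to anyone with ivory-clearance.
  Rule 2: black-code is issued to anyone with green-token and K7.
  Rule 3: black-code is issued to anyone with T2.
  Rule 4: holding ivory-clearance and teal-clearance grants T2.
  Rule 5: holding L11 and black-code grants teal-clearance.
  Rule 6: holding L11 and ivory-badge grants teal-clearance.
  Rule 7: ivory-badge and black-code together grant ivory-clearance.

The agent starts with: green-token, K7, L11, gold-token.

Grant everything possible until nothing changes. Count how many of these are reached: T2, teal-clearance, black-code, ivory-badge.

Holding green-token and K7 grants black-code (Rule 2).
Holding L11 and black-code grants teal-clearance (Rule 5).
T2 would need ivory-clearance and teal-clearance (Rule 4), but ivory-clearance is never granted.
teal-clearance: reached.
black-code: reached.
ivory-badge would need ivory-clearance (Rule 1), but ivory-clearance is never granted.
Reached: teal-clearance and black-code — 2 of the 4.

2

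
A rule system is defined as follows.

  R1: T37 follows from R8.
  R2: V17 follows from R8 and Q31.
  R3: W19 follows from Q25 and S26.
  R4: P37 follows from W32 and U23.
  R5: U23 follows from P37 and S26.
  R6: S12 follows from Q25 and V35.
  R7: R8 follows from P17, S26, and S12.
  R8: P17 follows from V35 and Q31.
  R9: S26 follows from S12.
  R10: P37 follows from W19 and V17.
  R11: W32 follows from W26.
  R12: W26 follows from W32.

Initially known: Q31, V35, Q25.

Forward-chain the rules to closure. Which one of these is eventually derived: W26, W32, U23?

U23

Q25 and V35 hold, so S12 follows (R6).
From V35 and Q31, R8 gives P17.
From S12, R9 gives S26.
P17, S26, and S12 hold, so R8 follows (R7).
From Q25 and S26, R3 gives W19.
From R8 and Q31, R2 gives V17.
W19 and V17 hold, so P37 follows (R10).
From P37 and S26, R5 gives U23.
W32 would need W26 (R11), but W26 is never established. W26 would need W32 (R12), but W32 is never established.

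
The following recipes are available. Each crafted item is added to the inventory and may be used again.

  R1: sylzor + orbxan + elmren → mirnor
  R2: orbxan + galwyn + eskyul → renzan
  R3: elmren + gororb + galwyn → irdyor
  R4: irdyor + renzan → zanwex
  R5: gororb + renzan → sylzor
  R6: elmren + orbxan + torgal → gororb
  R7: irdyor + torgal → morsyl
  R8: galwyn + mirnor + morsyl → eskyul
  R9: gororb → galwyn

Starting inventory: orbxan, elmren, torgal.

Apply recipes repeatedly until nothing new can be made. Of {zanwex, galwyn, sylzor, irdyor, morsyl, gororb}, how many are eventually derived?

elmren + orbxan + torgal → gororb (R6).
gororb → galwyn (R9).
Using R3, elmren, gororb, and galwyn make irdyor.
irdyor + torgal → morsyl (R7).
zanwex would need irdyor and renzan (R4), but renzan is never obtained.
galwyn: reached.
sylzor would need gororb and renzan (R5), but renzan is never obtained.
irdyor: reached.
morsyl: reached.
gororb: reached.
Reached: galwyn, irdyor, morsyl, and gororb — 4 of the 6.

4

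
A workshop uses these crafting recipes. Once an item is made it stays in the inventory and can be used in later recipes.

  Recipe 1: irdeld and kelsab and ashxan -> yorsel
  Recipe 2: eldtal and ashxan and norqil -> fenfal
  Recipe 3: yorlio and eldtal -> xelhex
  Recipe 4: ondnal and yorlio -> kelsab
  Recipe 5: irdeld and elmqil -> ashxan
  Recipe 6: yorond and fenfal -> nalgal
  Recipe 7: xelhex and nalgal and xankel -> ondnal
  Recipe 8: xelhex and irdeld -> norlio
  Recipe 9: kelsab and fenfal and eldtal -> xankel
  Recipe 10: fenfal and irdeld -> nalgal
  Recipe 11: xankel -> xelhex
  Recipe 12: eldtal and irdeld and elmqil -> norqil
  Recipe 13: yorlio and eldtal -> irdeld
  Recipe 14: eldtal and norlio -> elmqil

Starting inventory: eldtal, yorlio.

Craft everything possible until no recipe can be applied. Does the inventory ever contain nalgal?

Yes

Using Recipe 3, yorlio and eldtal make xelhex.
yorlio and eldtal -> irdeld (Recipe 13).
Using Recipe 8, xelhex and irdeld make norlio.
Using Recipe 14, eldtal and norlio make elmqil.
Using Recipe 12, eldtal, irdeld, and elmqil make norqil.
Using Recipe 5, irdeld and elmqil make ashxan.
Using Recipe 2, eldtal, ashxan, and norqil make fenfal.
Using Recipe 10, fenfal and irdeld make nalgal.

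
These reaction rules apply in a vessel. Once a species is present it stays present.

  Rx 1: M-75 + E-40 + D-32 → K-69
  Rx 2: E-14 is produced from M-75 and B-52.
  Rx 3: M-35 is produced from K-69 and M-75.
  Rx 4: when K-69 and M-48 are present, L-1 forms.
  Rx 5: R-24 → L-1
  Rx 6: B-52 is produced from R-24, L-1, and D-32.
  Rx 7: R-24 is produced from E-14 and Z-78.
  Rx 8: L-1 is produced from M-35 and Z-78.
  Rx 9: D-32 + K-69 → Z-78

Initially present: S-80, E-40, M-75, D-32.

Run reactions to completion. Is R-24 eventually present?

No

R-24 would need E-14 and Z-78 (Rx 7), but E-14 never forms.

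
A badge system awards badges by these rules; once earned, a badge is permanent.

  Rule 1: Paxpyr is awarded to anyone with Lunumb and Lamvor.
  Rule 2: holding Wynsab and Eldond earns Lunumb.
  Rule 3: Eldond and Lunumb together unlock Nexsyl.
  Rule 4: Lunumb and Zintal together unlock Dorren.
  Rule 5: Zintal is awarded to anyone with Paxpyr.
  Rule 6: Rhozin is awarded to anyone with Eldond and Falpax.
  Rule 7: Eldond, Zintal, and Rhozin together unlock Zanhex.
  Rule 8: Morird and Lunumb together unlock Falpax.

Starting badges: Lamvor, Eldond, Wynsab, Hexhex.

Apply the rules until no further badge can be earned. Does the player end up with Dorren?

With Wynsab and Eldond, Lunumb is earned (Rule 2).
With Lunumb and Lamvor, Paxpyr is earned (Rule 1).
With Paxpyr, Zintal is earned (Rule 5).
With Lunumb and Zintal, Dorren is earned (Rule 4).

Yes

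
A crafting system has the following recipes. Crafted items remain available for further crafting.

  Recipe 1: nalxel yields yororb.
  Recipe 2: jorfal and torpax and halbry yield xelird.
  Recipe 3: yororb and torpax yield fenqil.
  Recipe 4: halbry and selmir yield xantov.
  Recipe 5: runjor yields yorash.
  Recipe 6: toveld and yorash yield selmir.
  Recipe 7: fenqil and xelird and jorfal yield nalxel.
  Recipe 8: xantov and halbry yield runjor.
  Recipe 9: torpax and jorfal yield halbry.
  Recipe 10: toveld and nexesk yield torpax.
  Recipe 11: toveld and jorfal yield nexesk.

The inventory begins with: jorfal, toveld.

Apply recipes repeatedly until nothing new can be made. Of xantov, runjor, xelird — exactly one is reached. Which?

xelird

Using Recipe 11, toveld and jorfal make nexesk.
toveld and nexesk → torpax (Recipe 10).
Using Recipe 9, torpax and jorfal make halbry.
Using Recipe 2, jorfal, torpax, and halbry make xelird.
xantov would need halbry and selmir (Recipe 4), but selmir is never obtained. runjor would need xantov and halbry (Recipe 8), but xantov is never obtained.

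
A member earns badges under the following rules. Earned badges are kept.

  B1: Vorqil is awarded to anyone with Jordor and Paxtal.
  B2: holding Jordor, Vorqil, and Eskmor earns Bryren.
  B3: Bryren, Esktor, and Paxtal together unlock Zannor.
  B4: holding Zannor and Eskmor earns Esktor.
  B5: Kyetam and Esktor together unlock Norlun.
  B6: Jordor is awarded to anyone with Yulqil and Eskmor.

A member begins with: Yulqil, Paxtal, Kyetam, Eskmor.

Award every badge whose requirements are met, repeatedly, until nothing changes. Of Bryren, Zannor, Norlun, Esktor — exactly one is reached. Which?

Bryren

With Yulqil and Eskmor, Jordor is earned (B6).
With Jordor and Paxtal, Vorqil is earned (B1).
With Jordor, Vorqil, and Eskmor, Bryren is earned (B2).
Norlun would need Kyetam and Esktor (B5), but Esktor is never earned. Zannor would need Bryren, Esktor, and Paxtal (B3), but Esktor is never earned. Esktor would need Zannor and Eskmor (B4), but Zannor is never earned.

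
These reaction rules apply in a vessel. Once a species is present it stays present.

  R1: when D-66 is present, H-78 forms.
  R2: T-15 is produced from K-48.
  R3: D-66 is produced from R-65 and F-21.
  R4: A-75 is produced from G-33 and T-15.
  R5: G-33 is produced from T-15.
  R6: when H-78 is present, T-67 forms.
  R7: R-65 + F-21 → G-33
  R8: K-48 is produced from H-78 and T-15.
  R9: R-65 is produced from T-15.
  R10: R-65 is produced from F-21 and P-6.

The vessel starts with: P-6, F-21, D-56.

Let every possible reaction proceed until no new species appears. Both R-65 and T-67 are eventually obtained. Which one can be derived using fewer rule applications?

R-65

R-65: F-21 and P-6 present → R-65 forms (R10). [1 rule application]
T-67: F-21 and P-6 present → R-65 forms (R10). R-65 and F-21 present → D-66 forms (R3). D-66 present → H-78 forms (R1). H-78 present → T-67 forms (R6). [4 rule applications]
R-65 needs fewer.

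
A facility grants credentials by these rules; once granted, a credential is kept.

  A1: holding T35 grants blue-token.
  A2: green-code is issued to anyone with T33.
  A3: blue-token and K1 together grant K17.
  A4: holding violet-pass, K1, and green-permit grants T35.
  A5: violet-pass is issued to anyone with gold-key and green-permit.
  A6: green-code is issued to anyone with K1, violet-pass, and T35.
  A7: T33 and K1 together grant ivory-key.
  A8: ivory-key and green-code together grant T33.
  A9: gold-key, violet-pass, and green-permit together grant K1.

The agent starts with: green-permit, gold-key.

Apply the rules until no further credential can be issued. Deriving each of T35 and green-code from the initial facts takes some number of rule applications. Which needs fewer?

T35: Holding gold-key and green-permit grants violet-pass (A5). Holding gold-key, violet-pass, and green-permit grants K1 (A9). Holding violet-pass, K1, and green-permit grants T35 (A4). [3 rule applications]
green-code: Holding gold-key and green-permit grants violet-pass (A5). Holding gold-key, violet-pass, and green-permit grants K1 (A9). Holding violet-pass, K1, and green-permit grants T35 (A4). Holding K1, violet-pass, and T35 grants green-code (A6). [4 rule applications]
T35 needs fewer.

T35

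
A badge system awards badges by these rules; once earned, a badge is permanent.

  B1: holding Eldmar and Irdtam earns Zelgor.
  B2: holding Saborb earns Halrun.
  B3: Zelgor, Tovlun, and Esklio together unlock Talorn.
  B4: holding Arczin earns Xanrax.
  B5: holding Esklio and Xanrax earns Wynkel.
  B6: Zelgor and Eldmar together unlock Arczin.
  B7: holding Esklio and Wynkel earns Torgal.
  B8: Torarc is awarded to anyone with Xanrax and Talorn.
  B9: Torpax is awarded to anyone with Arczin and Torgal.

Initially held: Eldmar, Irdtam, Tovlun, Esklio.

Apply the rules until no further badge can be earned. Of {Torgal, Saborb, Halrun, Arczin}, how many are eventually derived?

With Eldmar and Irdtam, Zelgor is earned (B1).
With Zelgor and Eldmar, Arczin is earned (B6).
With Arczin, Xanrax is earned (B4).
With Esklio and Xanrax, Wynkel is earned (B5).
With Esklio and Wynkel, Torgal is earned (B7).
Torgal: reached.
No rule produces Saborb, and it is not given.
Halrun would need Saborb (B2), but Saborb is never earned.
Arczin: reached.
Reached: Torgal and Arczin — 2 of the 4.

2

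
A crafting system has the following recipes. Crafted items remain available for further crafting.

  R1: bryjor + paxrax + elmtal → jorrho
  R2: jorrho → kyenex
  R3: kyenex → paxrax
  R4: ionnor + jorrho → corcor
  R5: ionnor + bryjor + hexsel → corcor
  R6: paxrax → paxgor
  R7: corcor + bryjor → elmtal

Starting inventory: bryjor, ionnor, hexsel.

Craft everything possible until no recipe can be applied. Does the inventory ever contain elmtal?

Yes

ionnor + bryjor + hexsel → corcor (R5).
corcor + bryjor → elmtal (R7).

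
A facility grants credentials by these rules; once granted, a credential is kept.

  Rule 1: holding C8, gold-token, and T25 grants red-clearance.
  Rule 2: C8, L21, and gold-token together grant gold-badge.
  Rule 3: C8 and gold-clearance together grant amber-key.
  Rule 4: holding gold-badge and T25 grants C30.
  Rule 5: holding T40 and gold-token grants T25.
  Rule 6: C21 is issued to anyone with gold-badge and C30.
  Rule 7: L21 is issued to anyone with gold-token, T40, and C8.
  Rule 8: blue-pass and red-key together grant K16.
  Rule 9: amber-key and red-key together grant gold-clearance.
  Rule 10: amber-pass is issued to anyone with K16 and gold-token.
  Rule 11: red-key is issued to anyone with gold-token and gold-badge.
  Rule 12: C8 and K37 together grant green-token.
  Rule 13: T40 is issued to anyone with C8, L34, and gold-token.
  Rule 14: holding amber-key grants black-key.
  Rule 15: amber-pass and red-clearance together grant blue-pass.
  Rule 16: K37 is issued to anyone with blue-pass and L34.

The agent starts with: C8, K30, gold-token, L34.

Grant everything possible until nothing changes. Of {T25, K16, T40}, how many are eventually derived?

Holding C8, L34, and gold-token grants T40 (Rule 13).
Holding T40 and gold-token grants T25 (Rule 5).
T25: reached.
K16 would need blue-pass and red-key (Rule 8), but blue-pass is never granted.
T40: reached.
Reached: T25 and T40 — 2 of the 3.

2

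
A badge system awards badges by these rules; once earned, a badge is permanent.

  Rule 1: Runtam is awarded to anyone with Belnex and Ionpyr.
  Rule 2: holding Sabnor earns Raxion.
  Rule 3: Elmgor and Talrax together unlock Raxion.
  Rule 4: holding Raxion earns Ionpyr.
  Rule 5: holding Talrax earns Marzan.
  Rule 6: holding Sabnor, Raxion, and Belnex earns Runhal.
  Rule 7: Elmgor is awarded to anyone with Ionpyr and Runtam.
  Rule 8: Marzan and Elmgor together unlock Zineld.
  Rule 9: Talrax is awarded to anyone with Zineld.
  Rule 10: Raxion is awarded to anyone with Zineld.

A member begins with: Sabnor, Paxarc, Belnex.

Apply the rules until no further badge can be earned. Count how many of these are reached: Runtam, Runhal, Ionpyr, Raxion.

With Sabnor, Raxion is earned (Rule 2).
With Sabnor, Raxion, and Belnex, Runhal is earned (Rule 6).
With Raxion, Ionpyr is earned (Rule 4).
With Belnex and Ionpyr, Runtam is earned (Rule 1).
Runtam: reached.
Runhal: reached.
Ionpyr: reached.
Raxion: reached.
All 4 are reached.

4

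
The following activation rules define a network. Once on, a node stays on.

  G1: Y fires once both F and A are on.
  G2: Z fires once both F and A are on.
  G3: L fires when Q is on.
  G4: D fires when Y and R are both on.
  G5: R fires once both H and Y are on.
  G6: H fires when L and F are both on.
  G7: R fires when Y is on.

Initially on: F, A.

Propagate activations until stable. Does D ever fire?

Yes

F and A are on, so Y fires (G1).
G7: Y on → R on.
Y and R are on, so D fires (G4).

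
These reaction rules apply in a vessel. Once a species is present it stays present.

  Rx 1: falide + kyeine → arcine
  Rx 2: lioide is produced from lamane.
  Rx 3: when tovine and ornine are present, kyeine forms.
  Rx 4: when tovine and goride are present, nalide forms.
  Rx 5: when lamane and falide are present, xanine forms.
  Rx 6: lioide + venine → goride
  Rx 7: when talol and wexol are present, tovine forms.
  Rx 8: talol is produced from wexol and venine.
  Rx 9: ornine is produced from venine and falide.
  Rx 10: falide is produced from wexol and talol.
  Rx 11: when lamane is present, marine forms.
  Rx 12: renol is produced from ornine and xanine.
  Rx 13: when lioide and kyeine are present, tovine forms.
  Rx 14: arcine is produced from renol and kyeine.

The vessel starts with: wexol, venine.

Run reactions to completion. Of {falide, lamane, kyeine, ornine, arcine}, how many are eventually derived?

4

wexol and venine present → talol forms (Rx 8).
wexol and talol present → falide forms (Rx 10).
talol and wexol present → tovine forms (Rx 7).
venine and falide present → ornine forms (Rx 9).
tovine and ornine present → kyeine forms (Rx 3).
falide and kyeine present → arcine forms (Rx 1).
falide: reached.
No rule produces lamane, and it is not given.
kyeine: reached.
ornine: reached.
arcine: reached.
Reached: falide, kyeine, ornine, and arcine — 4 of the 5.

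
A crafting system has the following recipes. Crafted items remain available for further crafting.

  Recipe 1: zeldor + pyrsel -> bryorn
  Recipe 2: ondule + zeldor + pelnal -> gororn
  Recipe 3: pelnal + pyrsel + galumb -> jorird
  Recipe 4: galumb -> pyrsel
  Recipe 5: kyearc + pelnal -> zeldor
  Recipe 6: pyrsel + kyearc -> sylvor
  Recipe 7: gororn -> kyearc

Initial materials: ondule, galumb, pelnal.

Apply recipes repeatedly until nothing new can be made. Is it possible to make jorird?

Yes

Using Recipe 4, galumb makes pyrsel.
pelnal + pyrsel + galumb -> jorird (Recipe 3).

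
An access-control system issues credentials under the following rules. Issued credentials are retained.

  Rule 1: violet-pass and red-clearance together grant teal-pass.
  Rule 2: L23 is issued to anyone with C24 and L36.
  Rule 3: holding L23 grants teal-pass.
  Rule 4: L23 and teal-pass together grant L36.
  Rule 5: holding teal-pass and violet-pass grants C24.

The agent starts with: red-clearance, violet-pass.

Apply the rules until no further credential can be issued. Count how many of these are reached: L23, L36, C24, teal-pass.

2

Holding violet-pass and red-clearance grants teal-pass (Rule 1).
Holding teal-pass and violet-pass grants C24 (Rule 5).
L23 would need C24 and L36 (Rule 2), but L36 is never granted.
L36 would need L23 and teal-pass (Rule 4), but L23 is never granted.
C24: reached.
teal-pass: reached.
Reached: C24 and teal-pass — 2 of the 4.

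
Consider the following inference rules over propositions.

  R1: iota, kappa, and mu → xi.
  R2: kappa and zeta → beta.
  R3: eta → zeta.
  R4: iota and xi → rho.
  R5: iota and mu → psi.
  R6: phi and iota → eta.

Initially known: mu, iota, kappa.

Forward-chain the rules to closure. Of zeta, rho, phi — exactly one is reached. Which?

iota, kappa, and mu hold, so xi follows (R1).
iota and xi hold, so rho follows (R4).
No rule produces phi, and it is not given. zeta would need eta (R3), but eta is never established.

rho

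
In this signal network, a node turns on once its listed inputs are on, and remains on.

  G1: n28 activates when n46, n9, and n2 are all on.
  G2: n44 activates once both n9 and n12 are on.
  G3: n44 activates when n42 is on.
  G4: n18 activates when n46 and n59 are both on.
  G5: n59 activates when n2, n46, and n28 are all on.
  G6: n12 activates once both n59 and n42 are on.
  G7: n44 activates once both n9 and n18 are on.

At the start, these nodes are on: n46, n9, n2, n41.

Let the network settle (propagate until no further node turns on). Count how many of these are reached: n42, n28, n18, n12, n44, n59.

4

n46, n9, and n2 are on, so n28 activates (G1).
n2, n46, and n28 are on, so n59 activates (G5).
n46 and n59 are on, so n18 activates (G4).
G7: n9 and n18 on → n44 on.
No rule produces n42, and it is not given.
n28: reached.
n18: reached.
n12 would need n59 and n42 (G6), but n42 never turns on.
n44: reached.
n59: reached.
Reached: n28, n18, n44, and n59 — 4 of the 6.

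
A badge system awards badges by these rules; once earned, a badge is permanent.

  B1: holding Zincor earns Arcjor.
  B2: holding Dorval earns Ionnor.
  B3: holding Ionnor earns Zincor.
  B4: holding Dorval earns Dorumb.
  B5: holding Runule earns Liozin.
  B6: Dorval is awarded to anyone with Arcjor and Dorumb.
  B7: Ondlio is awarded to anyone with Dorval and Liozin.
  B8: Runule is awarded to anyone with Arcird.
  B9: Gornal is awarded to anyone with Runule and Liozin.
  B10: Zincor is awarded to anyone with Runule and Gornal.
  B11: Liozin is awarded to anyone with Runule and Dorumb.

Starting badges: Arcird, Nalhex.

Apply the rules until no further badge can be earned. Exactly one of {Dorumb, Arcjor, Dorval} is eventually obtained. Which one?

With Arcird, Runule is earned (B8).
With Runule, Liozin is earned (B5).
With Runule and Liozin, Gornal is earned (B9).
With Runule and Gornal, Zincor is earned (B10).
With Zincor, Arcjor is earned (B1).
Dorval would need Arcjor and Dorumb (B6), but Dorumb is never earned. Dorumb would need Dorval (B4), but Dorval is never earned.

Arcjor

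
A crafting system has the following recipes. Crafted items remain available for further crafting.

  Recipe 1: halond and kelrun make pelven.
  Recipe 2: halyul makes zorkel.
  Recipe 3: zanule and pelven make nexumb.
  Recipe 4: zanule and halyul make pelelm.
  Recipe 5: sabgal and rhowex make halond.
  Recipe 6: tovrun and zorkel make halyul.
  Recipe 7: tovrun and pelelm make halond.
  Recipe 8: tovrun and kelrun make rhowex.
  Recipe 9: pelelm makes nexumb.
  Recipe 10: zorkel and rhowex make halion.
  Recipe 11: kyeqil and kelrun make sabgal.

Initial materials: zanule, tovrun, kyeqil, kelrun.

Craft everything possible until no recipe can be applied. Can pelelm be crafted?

No

pelelm would need zanule and halyul (Recipe 4), but halyul is never obtained.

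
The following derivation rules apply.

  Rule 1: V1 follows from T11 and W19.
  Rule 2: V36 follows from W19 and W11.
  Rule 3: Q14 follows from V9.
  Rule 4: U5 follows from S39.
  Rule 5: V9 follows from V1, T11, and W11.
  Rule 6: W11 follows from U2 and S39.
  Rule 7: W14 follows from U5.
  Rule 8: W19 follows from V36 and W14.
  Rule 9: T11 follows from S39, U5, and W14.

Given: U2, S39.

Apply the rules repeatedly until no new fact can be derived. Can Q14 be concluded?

No

Q14 would need V9 (Rule 3), but V9 is never established.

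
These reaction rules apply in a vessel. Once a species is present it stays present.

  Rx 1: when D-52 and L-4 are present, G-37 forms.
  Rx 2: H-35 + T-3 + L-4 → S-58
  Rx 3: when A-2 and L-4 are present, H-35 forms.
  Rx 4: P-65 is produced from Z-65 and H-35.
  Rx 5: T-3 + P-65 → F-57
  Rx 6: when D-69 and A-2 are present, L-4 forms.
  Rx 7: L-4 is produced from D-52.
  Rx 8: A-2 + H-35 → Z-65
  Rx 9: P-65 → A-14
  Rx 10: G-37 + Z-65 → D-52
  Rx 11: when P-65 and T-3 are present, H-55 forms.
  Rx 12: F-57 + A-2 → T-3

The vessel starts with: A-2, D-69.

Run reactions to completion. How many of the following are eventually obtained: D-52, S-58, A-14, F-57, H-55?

D-69 and A-2 present → L-4 forms (Rx 6).
A-2 and L-4 present → H-35 forms (Rx 3).
A-2 and H-35 present → Z-65 forms (Rx 8).
Z-65 and H-35 present → P-65 forms (Rx 4).
P-65 present → A-14 forms (Rx 9).
D-52 would need G-37 and Z-65 (Rx 10), but G-37 never forms.
S-58 would need H-35, T-3, and L-4 (Rx 2), but T-3 never forms.
A-14: reached.
F-57 would need T-3 and P-65 (Rx 5), but T-3 never forms.
H-55 would need P-65 and T-3 (Rx 11), but T-3 never forms.
Reached: A-14 — 1 of the 5.

1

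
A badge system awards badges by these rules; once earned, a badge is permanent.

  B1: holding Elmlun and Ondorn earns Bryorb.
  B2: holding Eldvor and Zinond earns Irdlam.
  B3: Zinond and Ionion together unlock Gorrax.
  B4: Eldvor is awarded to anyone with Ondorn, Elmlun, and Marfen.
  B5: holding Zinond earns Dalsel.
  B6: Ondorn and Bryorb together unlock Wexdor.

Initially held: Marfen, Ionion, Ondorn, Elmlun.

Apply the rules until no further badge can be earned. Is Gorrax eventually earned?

Gorrax would need Zinond and Ionion (B3), but Zinond is never earned.

No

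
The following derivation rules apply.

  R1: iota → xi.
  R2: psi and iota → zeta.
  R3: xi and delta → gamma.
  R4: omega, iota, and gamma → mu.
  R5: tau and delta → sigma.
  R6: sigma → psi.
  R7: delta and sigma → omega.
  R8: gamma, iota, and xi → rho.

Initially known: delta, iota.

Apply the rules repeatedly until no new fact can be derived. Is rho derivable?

From iota, R1 gives xi.
From xi and delta, R3 gives gamma.
From gamma, iota, and xi, R8 gives rho.

Yes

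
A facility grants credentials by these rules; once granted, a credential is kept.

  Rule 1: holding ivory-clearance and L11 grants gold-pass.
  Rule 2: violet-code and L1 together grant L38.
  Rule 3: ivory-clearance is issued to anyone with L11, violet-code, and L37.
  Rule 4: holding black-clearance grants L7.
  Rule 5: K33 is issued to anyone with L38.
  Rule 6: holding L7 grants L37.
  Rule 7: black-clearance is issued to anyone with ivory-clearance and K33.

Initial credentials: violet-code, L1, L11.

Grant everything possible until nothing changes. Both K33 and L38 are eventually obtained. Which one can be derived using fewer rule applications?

L38: Holding violet-code and L1 grants L38 (Rule 2). [1 rule application]
K33: Holding violet-code and L1 grants L38 (Rule 2). Holding L38 grants K33 (Rule 5). [2 rule applications]
L38 needs fewer.

L38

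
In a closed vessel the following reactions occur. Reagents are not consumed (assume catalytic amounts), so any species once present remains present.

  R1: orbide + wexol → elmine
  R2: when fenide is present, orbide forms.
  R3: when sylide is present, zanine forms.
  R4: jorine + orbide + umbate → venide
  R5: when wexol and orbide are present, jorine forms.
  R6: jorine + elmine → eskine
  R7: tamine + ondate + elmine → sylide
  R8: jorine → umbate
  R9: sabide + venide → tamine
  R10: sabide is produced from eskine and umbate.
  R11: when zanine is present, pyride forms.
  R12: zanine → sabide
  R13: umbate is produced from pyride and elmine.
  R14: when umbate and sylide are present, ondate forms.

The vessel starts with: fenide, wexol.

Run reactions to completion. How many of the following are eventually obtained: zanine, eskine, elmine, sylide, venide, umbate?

4

fenide present → orbide forms (R2).
wexol and orbide present → jorine forms (R5).
orbide and wexol present → elmine forms (R1).
jorine and elmine present → eskine forms (R6).
jorine present → umbate forms (R8).
jorine, orbide, and umbate present → venide forms (R4).
zanine would need sylide (R3), but sylide never forms.
eskine: reached.
elmine: reached.
sylide would need tamine, ondate, and elmine (R7), but ondate never forms.
venide: reached.
umbate: reached.
Reached: eskine, elmine, venide, and umbate — 4 of the 6.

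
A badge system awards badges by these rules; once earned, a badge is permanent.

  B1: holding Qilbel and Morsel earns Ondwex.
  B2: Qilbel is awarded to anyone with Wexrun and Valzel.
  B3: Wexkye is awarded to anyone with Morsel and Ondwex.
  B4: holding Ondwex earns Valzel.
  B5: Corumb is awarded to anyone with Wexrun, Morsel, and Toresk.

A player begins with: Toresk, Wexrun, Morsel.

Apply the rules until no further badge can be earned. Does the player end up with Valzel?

No

Valzel would need Ondwex (B4), but Ondwex is never earned.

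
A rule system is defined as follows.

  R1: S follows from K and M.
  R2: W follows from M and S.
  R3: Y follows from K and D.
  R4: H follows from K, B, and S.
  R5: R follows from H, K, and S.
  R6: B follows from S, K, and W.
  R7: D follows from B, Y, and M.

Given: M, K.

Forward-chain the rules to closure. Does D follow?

D would need B, Y, and M (R7), but Y is never established.

No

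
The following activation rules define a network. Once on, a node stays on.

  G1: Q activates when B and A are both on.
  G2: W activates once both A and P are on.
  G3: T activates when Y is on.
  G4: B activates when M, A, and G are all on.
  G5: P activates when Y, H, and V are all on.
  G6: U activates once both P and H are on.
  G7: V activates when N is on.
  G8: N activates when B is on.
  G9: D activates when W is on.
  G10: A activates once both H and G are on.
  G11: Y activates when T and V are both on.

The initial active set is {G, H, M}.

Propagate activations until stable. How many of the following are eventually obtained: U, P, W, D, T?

0

U would need P and H (G6), but P never turns on.
P would need Y, H, and V (G5), but Y never turns on.
W would need A and P (G2), but P never turns on.
D would need W (G9), but W never turns on.
T would need Y (G3), but Y never turns on.
None of the 5 are reached.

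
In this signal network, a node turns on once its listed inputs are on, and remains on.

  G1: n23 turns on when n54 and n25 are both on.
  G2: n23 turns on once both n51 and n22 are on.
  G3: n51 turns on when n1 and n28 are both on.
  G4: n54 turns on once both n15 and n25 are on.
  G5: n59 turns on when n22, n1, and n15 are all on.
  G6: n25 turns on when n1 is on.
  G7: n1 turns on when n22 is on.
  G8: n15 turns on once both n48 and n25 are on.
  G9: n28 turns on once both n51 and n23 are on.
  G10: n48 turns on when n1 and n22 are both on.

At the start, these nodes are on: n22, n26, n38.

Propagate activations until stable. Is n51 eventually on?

n51 would need n1 and n28 (G3), but n28 never turns on.

No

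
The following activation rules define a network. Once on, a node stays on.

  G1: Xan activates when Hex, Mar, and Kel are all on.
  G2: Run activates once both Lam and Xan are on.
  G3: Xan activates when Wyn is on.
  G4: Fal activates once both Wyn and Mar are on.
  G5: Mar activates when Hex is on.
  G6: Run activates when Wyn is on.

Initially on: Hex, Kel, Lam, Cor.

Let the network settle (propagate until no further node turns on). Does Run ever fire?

G5: Hex on → Mar on.
Hex, Mar, and Kel are on, so Xan activates (G1).
G2: Lam and Xan on → Run on.

Yes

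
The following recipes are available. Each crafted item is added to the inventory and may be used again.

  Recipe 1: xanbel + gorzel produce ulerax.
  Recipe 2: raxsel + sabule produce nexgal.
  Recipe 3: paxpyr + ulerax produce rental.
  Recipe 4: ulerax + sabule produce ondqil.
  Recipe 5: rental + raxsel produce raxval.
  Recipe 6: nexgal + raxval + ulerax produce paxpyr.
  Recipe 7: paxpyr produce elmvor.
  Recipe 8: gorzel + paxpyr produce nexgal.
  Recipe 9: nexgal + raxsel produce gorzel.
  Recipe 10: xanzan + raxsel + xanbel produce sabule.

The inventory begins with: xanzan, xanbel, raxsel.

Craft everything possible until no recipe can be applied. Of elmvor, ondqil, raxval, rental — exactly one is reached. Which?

ondqil

Using Recipe 10, xanzan, raxsel, and xanbel make sabule.
Using Recipe 2, raxsel and sabule make nexgal.
Using Recipe 9, nexgal and raxsel make gorzel.
xanbel + gorzel → ulerax (Recipe 1).
ulerax + sabule → ondqil (Recipe 4).
raxval would need rental and raxsel (Recipe 5), but rental is never obtained. rental would need paxpyr and ulerax (Recipe 3), but paxpyr is never obtained. elmvor would need paxpyr (Recipe 7), but paxpyr is never obtained.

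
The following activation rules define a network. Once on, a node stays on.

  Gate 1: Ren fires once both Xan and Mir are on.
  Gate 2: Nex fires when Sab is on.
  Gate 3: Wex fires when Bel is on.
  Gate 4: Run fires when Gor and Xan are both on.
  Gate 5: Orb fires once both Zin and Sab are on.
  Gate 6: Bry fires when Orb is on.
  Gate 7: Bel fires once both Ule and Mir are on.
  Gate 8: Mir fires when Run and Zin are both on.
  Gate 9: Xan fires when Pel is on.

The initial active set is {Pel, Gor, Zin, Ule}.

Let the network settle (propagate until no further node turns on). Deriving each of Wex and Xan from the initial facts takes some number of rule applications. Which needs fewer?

Xan: Gate 9: Pel on → Xan on. [1 rule application]
Wex: Gate 9: Pel on → Xan on. Gor and Xan are on, so Run fires (Gate 4). Gate 8: Run and Zin on → Mir on. Gate 7: Ule and Mir on → Bel on. Bel is on, so Wex fires (Gate 3). [5 rule applications]
Xan needs fewer.

Xan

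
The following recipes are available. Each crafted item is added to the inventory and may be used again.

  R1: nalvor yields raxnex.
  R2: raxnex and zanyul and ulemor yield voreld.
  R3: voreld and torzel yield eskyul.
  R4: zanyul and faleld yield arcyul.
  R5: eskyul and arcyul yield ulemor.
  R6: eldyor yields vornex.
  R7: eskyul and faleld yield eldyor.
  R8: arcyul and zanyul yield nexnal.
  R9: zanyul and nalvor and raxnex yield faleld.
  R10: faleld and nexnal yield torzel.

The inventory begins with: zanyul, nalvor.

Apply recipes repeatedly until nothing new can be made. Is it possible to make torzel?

Yes

nalvor → raxnex (R1).
Using R9, zanyul, nalvor, and raxnex make faleld.
Using R4, zanyul and faleld make arcyul.
arcyul and zanyul → nexnal (R8).
Using R10, faleld and nexnal make torzel.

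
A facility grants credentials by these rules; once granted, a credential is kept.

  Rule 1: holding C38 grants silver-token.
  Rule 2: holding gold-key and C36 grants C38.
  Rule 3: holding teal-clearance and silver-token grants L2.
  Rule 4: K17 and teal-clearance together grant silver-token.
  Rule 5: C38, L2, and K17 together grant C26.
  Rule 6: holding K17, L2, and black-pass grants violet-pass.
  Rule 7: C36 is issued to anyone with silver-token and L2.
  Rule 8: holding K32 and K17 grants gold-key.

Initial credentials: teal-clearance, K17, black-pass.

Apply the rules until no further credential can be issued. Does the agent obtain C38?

No

C38 would need gold-key and C36 (Rule 2), but gold-key is never granted.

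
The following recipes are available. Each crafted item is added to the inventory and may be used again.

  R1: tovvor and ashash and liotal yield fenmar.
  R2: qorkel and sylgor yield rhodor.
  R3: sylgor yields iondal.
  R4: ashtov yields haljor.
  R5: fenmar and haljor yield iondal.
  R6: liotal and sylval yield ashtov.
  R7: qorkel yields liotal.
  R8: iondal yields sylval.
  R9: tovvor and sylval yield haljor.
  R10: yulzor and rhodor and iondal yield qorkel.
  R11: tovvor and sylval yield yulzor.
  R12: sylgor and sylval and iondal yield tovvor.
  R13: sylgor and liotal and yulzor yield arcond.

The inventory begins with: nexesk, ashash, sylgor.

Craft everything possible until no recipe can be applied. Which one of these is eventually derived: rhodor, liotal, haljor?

Using R3, sylgor makes iondal.
Using R8, iondal makes sylval.
Using R12, sylgor, sylval, and iondal make tovvor.
tovvor and sylval → haljor (R9).
rhodor would need qorkel and sylgor (R2), but qorkel is never obtained. liotal would need qorkel (R7), but qorkel is never obtained.

haljor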